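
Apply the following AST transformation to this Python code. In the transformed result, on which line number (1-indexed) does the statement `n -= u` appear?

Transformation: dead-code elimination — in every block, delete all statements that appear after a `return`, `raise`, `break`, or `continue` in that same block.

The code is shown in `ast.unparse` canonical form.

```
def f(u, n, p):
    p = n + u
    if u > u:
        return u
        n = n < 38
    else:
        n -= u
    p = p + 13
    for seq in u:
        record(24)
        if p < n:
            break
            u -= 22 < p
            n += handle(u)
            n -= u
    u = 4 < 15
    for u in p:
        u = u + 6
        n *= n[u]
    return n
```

Transformed code:
def f(u, n, p):
    p = n + u
    if u > u:
        return u
    else:
        n -= u
    p = p + 13
    for seq in u:
        record(24)
        if p < n:
            break
    u = 4 < 15
    for u in p:
        u = u + 6
        n *= n[u]
    return n

6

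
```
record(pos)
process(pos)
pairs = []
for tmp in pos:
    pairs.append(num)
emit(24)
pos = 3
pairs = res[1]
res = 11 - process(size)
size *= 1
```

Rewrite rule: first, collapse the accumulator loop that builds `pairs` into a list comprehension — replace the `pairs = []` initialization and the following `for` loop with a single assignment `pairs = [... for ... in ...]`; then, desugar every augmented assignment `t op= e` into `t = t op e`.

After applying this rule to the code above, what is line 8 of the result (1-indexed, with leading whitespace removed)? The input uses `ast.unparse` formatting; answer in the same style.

size = size * 1

Transformed code:
record(pos)
process(pos)
pairs = [num for tmp in pos]
emit(24)
pos = 3
pairs = res[1]
res = 11 - process(size)
size = size * 1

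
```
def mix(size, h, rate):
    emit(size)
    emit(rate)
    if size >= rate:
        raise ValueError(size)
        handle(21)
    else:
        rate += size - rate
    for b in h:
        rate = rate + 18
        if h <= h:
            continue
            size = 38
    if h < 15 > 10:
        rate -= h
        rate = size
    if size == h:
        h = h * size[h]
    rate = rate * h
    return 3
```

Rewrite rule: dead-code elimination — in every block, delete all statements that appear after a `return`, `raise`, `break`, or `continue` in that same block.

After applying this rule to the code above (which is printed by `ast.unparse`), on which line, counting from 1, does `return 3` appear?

18

Transformed code:
def mix(size, h, rate):
    emit(size)
    emit(rate)
    if size >= rate:
        raise ValueError(size)
    else:
        rate += size - rate
    for b in h:
        rate = rate + 18
        if h <= h:
            continue
    if h < 15 > 10:
        rate -= h
        rate = size
    if size == h:
        h = h * size[h]
    rate = rate * h
    return 3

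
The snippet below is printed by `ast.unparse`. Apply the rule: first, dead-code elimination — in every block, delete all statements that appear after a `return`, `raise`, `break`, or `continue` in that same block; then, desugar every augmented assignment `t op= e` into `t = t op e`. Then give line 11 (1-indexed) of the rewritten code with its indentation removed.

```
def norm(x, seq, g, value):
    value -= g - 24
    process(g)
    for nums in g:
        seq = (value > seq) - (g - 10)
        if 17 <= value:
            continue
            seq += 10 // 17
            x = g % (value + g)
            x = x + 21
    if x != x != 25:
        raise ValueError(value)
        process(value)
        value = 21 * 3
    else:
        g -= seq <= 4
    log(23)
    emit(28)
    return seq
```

Transformed code:
def norm(x, seq, g, value):
    value = value - (g - 24)
    process(g)
    for nums in g:
        seq = (value > seq) - (g - 10)
        if 17 <= value:
            continue
    if x != x != 25:
        raise ValueError(value)
    else:
        g = g - (seq <= 4)
    log(23)
    emit(28)
    return seq

g = g - (seq <= 4)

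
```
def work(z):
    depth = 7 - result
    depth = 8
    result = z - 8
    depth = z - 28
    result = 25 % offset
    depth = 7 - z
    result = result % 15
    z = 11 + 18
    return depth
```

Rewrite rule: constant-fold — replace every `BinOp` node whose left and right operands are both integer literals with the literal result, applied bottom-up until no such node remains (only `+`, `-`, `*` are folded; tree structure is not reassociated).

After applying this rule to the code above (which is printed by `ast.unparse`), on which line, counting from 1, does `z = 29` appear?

9

Transformed code:
def work(z):
    depth = 7 - result
    depth = 8
    result = z - 8
    depth = z - 28
    result = 25 % offset
    depth = 7 - z
    result = result % 15
    z = 29
    return depth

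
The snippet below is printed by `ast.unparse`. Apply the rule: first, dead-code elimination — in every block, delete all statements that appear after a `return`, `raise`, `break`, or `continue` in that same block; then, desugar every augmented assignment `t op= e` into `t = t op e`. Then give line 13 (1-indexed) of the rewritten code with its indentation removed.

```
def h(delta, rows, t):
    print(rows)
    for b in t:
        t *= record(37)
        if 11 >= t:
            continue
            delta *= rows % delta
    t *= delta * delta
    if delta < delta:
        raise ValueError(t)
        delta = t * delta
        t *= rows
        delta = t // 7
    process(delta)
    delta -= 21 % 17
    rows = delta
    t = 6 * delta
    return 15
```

Transformed code:
def h(delta, rows, t):
    print(rows)
    for b in t:
        t = t * record(37)
        if 11 >= t:
            continue
    t = t * (delta * delta)
    if delta < delta:
        raise ValueError(t)
    process(delta)
    delta = delta - 21 % 17
    rows = delta
    t = 6 * delta
    return 15

t = 6 * delta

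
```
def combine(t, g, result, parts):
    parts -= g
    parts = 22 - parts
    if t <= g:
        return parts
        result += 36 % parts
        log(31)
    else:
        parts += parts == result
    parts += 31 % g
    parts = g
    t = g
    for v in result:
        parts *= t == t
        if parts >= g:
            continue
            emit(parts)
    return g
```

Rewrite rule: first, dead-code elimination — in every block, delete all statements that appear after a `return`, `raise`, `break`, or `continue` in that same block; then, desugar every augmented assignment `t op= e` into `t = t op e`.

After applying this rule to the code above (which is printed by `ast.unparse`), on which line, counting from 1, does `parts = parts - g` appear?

2

Transformed code:
def combine(t, g, result, parts):
    parts = parts - g
    parts = 22 - parts
    if t <= g:
        return parts
    else:
        parts = parts + (parts == result)
    parts = parts + 31 % g
    parts = g
    t = g
    for v in result:
        parts = parts * (t == t)
        if parts >= g:
            continue
    return g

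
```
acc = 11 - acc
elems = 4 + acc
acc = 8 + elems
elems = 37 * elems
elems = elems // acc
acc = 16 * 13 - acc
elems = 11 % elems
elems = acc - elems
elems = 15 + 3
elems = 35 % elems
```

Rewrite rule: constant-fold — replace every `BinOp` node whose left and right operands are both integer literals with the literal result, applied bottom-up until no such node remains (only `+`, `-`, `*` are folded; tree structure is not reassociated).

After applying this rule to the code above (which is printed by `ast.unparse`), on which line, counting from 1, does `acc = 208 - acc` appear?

6

Transformed code:
acc = 11 - acc
elems = 4 + acc
acc = 8 + elems
elems = 37 * elems
elems = elems // acc
acc = 208 - acc
elems = 11 % elems
elems = acc - elems
elems = 18
elems = 35 % elems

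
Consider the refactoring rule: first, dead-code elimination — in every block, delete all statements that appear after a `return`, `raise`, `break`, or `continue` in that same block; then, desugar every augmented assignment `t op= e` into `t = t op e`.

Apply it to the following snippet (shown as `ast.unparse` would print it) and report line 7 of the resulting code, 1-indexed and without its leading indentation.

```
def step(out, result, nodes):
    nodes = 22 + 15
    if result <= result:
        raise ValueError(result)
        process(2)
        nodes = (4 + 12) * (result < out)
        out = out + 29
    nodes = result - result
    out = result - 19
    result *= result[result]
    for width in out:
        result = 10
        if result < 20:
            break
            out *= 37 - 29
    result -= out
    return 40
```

Transformed code:
def step(out, result, nodes):
    nodes = 22 + 15
    if result <= result:
        raise ValueError(result)
    nodes = result - result
    out = result - 19
    result = result * result[result]
    for width in out:
        result = 10
        if result < 20:
            break
    result = result - out
    return 40

result = result * result[result]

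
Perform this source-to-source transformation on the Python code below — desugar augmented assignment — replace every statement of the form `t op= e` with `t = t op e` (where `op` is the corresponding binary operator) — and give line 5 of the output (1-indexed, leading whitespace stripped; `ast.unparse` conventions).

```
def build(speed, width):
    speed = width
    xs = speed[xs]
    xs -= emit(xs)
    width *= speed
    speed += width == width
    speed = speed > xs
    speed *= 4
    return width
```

Transformed code:
def build(speed, width):
    speed = width
    xs = speed[xs]
    xs = xs - emit(xs)
    width = width * speed
    speed = speed + (width == width)
    speed = speed > xs
    speed = speed * 4
    return width

width = width * speed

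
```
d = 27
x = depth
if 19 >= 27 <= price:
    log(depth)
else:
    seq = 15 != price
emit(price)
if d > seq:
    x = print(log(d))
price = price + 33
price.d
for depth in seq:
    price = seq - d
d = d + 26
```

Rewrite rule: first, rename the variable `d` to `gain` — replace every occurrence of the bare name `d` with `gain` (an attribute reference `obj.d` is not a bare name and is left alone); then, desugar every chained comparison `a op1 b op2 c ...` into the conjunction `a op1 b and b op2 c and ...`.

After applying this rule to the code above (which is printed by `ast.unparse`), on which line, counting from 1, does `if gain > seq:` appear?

Transformed code:
gain = 27
x = depth
if 19 >= 27 and 27 <= price:
    log(depth)
else:
    seq = 15 != price
emit(price)
if gain > seq:
    x = print(log(gain))
price = price + 33
price.d
for depth in seq:
    price = seq - gain
gain = gain + 26

8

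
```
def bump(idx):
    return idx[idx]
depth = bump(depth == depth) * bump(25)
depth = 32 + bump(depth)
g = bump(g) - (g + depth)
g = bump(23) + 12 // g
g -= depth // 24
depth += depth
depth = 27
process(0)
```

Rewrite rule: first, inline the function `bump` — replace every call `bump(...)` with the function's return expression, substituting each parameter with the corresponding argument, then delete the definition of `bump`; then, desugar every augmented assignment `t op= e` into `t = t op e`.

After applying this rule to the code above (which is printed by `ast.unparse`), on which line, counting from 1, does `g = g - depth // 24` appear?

Transformed code:
depth = (depth == depth)[depth == depth] * 25[25]
depth = 32 + depth[depth]
g = g[g] - (g + depth)
g = 23[23] + 12 // g
g = g - depth // 24
depth = depth + depth
depth = 27
process(0)

5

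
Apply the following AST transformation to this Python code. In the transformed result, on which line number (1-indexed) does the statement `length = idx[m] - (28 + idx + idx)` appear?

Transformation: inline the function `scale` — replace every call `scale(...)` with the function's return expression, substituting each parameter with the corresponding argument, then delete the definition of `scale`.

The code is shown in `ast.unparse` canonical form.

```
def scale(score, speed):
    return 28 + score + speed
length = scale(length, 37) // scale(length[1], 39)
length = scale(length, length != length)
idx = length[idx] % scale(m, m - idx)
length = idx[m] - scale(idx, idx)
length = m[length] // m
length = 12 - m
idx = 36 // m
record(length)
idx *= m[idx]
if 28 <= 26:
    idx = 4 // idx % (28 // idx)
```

Transformed code:
length = (28 + length + 37) // (28 + length[1] + 39)
length = 28 + length + (length != length)
idx = length[idx] % (28 + m + (m - idx))
length = idx[m] - (28 + idx + idx)
length = m[length] // m
length = 12 - m
idx = 36 // m
record(length)
idx *= m[idx]
if 28 <= 26:
    idx = 4 // idx % (28 // idx)

4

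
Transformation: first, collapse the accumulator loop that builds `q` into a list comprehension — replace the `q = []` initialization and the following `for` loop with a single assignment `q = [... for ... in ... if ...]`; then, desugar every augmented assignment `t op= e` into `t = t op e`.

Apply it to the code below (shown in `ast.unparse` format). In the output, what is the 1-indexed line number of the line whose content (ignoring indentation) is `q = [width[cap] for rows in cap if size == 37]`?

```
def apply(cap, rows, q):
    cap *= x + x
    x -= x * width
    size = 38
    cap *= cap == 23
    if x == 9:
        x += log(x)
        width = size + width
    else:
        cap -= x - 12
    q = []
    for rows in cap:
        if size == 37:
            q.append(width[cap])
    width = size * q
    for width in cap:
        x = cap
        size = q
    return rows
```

Transformed code:
def apply(cap, rows, q):
    cap = cap * (x + x)
    x = x - x * width
    size = 38
    cap = cap * (cap == 23)
    if x == 9:
        x = x + log(x)
        width = size + width
    else:
        cap = cap - (x - 12)
    q = [width[cap] for rows in cap if size == 37]
    width = size * q
    for width in cap:
        x = cap
        size = q
    return rows

11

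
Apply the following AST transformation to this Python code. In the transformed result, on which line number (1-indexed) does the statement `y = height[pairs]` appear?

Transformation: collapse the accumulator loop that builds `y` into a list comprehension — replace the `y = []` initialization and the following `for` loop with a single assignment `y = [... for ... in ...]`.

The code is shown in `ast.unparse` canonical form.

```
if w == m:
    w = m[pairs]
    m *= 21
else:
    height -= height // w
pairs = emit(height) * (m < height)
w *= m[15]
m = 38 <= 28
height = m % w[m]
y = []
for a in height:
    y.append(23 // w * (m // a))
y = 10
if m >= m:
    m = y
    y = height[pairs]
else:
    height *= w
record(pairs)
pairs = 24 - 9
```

14

Transformed code:
if w == m:
    w = m[pairs]
    m *= 21
else:
    height -= height // w
pairs = emit(height) * (m < height)
w *= m[15]
m = 38 <= 28
height = m % w[m]
y = [23 // w * (m // a) for a in height]
y = 10
if m >= m:
    m = y
    y = height[pairs]
else:
    height *= w
record(pairs)
pairs = 24 - 9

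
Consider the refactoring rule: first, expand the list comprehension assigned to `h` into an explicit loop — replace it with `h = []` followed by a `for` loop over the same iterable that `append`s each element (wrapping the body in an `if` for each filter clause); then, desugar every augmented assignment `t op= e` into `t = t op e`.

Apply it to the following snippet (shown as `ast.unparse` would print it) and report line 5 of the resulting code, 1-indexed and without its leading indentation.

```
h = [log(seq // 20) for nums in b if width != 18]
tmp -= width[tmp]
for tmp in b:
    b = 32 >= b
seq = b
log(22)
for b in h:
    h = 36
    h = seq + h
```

Transformed code:
h = []
for nums in b:
    if width != 18:
        h.append(log(seq // 20))
tmp = tmp - width[tmp]
for tmp in b:
    b = 32 >= b
seq = b
log(22)
for b in h:
    h = 36
    h = seq + h

tmp = tmp - width[tmp]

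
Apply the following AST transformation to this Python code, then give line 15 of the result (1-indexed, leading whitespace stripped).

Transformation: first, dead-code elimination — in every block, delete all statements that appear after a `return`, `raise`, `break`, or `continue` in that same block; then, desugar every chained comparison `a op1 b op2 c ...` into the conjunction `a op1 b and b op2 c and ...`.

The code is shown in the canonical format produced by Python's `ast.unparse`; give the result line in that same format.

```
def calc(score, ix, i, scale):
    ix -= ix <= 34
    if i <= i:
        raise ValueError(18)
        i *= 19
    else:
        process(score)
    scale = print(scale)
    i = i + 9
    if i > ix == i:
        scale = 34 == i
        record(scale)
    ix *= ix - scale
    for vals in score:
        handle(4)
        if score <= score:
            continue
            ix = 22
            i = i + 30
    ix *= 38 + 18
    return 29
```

if score <= score:

Transformed code:
def calc(score, ix, i, scale):
    ix -= ix <= 34
    if i <= i:
        raise ValueError(18)
    else:
        process(score)
    scale = print(scale)
    i = i + 9
    if i > ix and ix == i:
        scale = 34 == i
        record(scale)
    ix *= ix - scale
    for vals in score:
        handle(4)
        if score <= score:
            continue
    ix *= 38 + 18
    return 29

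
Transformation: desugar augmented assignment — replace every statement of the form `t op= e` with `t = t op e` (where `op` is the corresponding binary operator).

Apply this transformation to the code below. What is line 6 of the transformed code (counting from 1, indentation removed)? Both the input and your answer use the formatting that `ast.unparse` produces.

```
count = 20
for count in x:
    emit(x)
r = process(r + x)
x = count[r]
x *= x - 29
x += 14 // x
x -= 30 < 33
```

Transformed code:
count = 20
for count in x:
    emit(x)
r = process(r + x)
x = count[r]
x = x * (x - 29)
x = x + 14 // x
x = x - (30 < 33)

x = x * (x - 29)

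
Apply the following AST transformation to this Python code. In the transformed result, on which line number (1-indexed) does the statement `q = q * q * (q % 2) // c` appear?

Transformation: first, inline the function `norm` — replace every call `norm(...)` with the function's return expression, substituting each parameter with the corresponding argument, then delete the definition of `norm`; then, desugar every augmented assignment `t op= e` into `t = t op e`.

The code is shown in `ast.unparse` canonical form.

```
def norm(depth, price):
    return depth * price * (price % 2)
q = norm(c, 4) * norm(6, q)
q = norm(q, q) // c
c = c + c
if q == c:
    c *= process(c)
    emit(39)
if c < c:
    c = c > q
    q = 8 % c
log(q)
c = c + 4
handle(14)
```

Transformed code:
q = c * 4 * (4 % 2) * (6 * q * (q % 2))
q = q * q * (q % 2) // c
c = c + c
if q == c:
    c = c * process(c)
    emit(39)
if c < c:
    c = c > q
    q = 8 % c
log(q)
c = c + 4
handle(14)

2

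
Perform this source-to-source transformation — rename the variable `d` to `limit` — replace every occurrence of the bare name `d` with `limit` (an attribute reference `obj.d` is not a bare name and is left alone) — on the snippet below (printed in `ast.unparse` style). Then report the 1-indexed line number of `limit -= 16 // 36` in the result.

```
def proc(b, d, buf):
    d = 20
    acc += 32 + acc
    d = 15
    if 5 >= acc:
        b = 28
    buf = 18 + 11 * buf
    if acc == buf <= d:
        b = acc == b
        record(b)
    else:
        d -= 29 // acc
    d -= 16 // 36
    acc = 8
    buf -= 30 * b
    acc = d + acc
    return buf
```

13

Transformed code:
def proc(b, limit, buf):
    limit = 20
    acc += 32 + acc
    limit = 15
    if 5 >= acc:
        b = 28
    buf = 18 + 11 * buf
    if acc == buf <= limit:
        b = acc == b
        record(b)
    else:
        limit -= 29 // acc
    limit -= 16 // 36
    acc = 8
    buf -= 30 * b
    acc = limit + acc
    return buf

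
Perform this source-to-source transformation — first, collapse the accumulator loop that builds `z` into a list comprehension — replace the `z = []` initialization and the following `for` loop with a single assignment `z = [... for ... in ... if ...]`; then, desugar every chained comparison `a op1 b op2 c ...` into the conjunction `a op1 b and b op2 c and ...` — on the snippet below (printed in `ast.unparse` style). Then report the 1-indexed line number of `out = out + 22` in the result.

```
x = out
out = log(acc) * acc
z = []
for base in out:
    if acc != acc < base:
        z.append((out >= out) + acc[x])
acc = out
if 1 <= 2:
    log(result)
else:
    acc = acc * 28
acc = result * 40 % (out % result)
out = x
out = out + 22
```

Transformed code:
x = out
out = log(acc) * acc
z = [(out >= out) + acc[x] for base in out if acc != acc and acc < base]
acc = out
if 1 <= 2:
    log(result)
else:
    acc = acc * 28
acc = result * 40 % (out % result)
out = x
out = out + 22

11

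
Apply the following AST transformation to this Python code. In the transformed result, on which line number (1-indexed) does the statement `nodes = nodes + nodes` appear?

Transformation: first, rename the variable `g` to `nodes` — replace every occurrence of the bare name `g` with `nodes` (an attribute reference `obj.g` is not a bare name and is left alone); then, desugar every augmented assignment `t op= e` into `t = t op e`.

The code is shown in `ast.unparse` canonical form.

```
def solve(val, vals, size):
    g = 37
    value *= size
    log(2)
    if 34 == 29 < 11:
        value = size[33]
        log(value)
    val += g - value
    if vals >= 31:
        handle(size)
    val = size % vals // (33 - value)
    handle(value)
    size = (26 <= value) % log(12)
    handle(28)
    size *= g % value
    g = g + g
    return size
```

Transformed code:
def solve(val, vals, size):
    nodes = 37
    value = value * size
    log(2)
    if 34 == 29 < 11:
        value = size[33]
        log(value)
    val = val + (nodes - value)
    if vals >= 31:
        handle(size)
    val = size % vals // (33 - value)
    handle(value)
    size = (26 <= value) % log(12)
    handle(28)
    size = size * (nodes % value)
    nodes = nodes + nodes
    return size

16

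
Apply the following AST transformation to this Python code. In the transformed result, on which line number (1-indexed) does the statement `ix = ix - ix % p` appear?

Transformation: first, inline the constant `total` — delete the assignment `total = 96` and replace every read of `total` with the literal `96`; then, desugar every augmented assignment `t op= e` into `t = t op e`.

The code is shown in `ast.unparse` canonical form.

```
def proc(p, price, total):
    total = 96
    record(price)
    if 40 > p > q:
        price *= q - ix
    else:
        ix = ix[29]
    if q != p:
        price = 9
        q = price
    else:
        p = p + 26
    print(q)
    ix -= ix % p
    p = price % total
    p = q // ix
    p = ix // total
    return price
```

Transformed code:
def proc(p, price, total):
    record(price)
    if 40 > p > q:
        price = price * (q - ix)
    else:
        ix = ix[29]
    if q != p:
        price = 9
        q = price
    else:
        p = p + 26
    print(q)
    ix = ix - ix % p
    p = price % 96
    p = q // ix
    p = ix // 96
    return price

13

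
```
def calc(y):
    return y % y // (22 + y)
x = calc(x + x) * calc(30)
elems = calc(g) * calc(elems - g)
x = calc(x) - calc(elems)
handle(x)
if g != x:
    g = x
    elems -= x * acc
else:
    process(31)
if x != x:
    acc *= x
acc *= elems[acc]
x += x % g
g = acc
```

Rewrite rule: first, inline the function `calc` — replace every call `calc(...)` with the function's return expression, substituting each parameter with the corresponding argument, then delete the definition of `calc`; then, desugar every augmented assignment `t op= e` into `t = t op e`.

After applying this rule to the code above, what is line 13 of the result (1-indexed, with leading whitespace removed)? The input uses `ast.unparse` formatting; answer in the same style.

Transformed code:
x = (x + x) % (x + x) // (22 + (x + x)) * (30 % 30 // (22 + 30))
elems = g % g // (22 + g) * ((elems - g) % (elems - g) // (22 + (elems - g)))
x = x % x // (22 + x) - elems % elems // (22 + elems)
handle(x)
if g != x:
    g = x
    elems = elems - x * acc
else:
    process(31)
if x != x:
    acc = acc * x
acc = acc * elems[acc]
x = x + x % g
g = acc

x = x + x % g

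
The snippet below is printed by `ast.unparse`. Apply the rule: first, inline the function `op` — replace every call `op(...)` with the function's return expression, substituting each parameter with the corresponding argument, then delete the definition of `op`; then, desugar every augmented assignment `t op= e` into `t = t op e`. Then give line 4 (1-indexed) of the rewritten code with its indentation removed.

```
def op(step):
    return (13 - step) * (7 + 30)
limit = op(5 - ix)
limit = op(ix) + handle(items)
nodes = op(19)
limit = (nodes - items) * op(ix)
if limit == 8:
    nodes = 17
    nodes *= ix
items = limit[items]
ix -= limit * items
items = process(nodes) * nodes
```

limit = (nodes - items) * ((13 - ix) * (7 + 30))

Transformed code:
limit = (13 - (5 - ix)) * (7 + 30)
limit = (13 - ix) * (7 + 30) + handle(items)
nodes = (13 - 19) * (7 + 30)
limit = (nodes - items) * ((13 - ix) * (7 + 30))
if limit == 8:
    nodes = 17
    nodes = nodes * ix
items = limit[items]
ix = ix - limit * items
items = process(nodes) * nodes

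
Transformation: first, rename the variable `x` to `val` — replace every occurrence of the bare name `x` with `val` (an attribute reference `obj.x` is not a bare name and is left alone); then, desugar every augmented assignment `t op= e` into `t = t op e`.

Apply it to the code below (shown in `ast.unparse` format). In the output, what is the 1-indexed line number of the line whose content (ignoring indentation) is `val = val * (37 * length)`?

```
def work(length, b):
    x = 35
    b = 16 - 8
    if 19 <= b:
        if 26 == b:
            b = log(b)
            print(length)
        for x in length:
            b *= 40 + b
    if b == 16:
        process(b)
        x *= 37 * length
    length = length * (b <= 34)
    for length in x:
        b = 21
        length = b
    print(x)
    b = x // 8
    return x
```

Transformed code:
def work(length, b):
    val = 35
    b = 16 - 8
    if 19 <= b:
        if 26 == b:
            b = log(b)
            print(length)
        for val in length:
            b = b * (40 + b)
    if b == 16:
        process(b)
        val = val * (37 * length)
    length = length * (b <= 34)
    for length in val:
        b = 21
        length = b
    print(val)
    b = val // 8
    return val

12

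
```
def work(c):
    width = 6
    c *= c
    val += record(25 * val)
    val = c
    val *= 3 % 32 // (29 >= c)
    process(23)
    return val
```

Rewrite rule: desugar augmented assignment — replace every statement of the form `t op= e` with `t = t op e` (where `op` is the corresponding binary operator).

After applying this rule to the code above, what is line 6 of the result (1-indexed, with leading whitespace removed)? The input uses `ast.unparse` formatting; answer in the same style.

Transformed code:
def work(c):
    width = 6
    c = c * c
    val = val + record(25 * val)
    val = c
    val = val * (3 % 32 // (29 >= c))
    process(23)
    return val

val = val * (3 % 32 // (29 >= c))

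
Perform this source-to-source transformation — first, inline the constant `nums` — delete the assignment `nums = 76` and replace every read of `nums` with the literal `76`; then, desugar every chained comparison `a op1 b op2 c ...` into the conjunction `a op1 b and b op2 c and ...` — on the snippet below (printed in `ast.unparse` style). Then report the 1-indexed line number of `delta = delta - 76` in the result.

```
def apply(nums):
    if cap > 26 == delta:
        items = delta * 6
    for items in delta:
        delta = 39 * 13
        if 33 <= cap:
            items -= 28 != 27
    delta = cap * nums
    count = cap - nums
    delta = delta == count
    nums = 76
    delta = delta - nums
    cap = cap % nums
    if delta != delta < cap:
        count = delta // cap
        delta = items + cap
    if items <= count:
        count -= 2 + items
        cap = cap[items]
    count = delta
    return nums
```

11

Transformed code:
def apply(nums):
    if cap > 26 and 26 == delta:
        items = delta * 6
    for items in delta:
        delta = 39 * 13
        if 33 <= cap:
            items -= 28 != 27
    delta = cap * 76
    count = cap - 76
    delta = delta == count
    delta = delta - 76
    cap = cap % 76
    if delta != delta and delta < cap:
        count = delta // cap
        delta = items + cap
    if items <= count:
        count -= 2 + items
        cap = cap[items]
    count = delta
    return 76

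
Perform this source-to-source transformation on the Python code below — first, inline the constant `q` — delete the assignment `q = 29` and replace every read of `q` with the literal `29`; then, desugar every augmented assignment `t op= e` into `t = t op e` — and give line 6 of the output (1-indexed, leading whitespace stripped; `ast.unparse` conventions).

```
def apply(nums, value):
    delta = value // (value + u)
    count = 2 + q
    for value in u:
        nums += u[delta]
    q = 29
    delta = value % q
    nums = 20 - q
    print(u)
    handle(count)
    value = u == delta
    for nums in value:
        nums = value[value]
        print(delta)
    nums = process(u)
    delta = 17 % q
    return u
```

Transformed code:
def apply(nums, value):
    delta = value // (value + u)
    count = 2 + 29
    for value in u:
        nums = nums + u[delta]
    delta = value % 29
    nums = 20 - 29
    print(u)
    handle(count)
    value = u == delta
    for nums in value:
        nums = value[value]
        print(delta)
    nums = process(u)
    delta = 17 % 29
    return u

delta = value % 29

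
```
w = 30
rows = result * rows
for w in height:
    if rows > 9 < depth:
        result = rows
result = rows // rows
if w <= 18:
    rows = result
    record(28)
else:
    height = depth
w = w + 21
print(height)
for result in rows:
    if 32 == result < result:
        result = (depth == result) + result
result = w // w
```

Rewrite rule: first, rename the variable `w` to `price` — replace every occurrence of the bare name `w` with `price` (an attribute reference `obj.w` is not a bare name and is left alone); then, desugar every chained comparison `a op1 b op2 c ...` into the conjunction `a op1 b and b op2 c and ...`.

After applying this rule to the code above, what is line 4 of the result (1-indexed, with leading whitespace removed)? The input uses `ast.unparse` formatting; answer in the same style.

if rows > 9 and 9 < depth:

Transformed code:
price = 30
rows = result * rows
for price in height:
    if rows > 9 and 9 < depth:
        result = rows
result = rows // rows
if price <= 18:
    rows = result
    record(28)
else:
    height = depth
price = price + 21
print(height)
for result in rows:
    if 32 == result and result < result:
        result = (depth == result) + result
result = price // price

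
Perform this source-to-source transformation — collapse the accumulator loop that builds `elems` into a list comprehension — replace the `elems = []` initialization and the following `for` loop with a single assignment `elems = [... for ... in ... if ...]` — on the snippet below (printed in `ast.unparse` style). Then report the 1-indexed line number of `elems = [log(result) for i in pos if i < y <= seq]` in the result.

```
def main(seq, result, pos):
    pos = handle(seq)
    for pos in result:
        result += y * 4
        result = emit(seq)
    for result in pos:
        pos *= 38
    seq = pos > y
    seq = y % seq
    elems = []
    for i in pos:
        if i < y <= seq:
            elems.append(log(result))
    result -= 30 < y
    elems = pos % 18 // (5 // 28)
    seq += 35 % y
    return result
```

Transformed code:
def main(seq, result, pos):
    pos = handle(seq)
    for pos in result:
        result += y * 4
        result = emit(seq)
    for result in pos:
        pos *= 38
    seq = pos > y
    seq = y % seq
    elems = [log(result) for i in pos if i < y <= seq]
    result -= 30 < y
    elems = pos % 18 // (5 // 28)
    seq += 35 % y
    return result

10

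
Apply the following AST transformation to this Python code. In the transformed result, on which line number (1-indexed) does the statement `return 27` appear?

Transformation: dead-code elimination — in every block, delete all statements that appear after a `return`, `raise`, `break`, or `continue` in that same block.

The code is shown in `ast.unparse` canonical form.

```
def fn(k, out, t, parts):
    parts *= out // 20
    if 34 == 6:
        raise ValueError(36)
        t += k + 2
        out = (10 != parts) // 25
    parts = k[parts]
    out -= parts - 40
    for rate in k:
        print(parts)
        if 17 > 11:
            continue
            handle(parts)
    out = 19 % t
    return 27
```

Transformed code:
def fn(k, out, t, parts):
    parts *= out // 20
    if 34 == 6:
        raise ValueError(36)
    parts = k[parts]
    out -= parts - 40
    for rate in k:
        print(parts)
        if 17 > 11:
            continue
    out = 19 % t
    return 27

12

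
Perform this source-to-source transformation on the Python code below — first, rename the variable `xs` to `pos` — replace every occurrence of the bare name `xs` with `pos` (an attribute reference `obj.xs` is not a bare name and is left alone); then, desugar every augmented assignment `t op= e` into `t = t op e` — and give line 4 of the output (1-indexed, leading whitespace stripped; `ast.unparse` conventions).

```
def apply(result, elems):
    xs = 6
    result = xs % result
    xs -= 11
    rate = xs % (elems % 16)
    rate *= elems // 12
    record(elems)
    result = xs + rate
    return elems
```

pos = pos - 11

Transformed code:
def apply(result, elems):
    pos = 6
    result = pos % result
    pos = pos - 11
    rate = pos % (elems % 16)
    rate = rate * (elems // 12)
    record(elems)
    result = pos + rate
    return elems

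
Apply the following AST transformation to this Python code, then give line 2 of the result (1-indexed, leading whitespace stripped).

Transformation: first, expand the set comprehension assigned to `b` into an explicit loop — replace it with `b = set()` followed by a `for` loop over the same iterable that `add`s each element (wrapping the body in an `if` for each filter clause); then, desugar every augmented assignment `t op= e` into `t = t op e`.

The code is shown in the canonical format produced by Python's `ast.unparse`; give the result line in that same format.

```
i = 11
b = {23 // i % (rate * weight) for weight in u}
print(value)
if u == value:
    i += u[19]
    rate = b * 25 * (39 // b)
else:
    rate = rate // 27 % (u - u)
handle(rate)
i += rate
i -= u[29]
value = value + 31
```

Transformed code:
i = 11
b = set()
for weight in u:
    b.add(23 // i % (rate * weight))
print(value)
if u == value:
    i = i + u[19]
    rate = b * 25 * (39 // b)
else:
    rate = rate // 27 % (u - u)
handle(rate)
i = i + rate
i = i - u[29]
value = value + 31

b = set()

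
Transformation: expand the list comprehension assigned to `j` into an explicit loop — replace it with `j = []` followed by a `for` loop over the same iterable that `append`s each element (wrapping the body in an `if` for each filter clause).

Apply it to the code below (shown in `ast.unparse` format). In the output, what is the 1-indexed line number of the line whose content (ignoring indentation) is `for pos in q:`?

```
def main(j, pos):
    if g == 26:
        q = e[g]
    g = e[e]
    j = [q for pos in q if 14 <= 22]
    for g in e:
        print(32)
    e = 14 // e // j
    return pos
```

6

Transformed code:
def main(j, pos):
    if g == 26:
        q = e[g]
    g = e[e]
    j = []
    for pos in q:
        if 14 <= 22:
            j.append(q)
    for g in e:
        print(32)
    e = 14 // e // j
    return pos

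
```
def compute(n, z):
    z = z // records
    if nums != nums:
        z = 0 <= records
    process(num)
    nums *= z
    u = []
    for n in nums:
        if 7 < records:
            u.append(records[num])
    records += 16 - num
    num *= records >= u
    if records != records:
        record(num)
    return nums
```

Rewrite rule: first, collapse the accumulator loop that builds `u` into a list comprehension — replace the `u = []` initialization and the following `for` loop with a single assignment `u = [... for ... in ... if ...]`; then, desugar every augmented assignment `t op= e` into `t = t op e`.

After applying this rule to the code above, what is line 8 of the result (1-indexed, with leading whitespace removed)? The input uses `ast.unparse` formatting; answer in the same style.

records = records + (16 - num)

Transformed code:
def compute(n, z):
    z = z // records
    if nums != nums:
        z = 0 <= records
    process(num)
    nums = nums * z
    u = [records[num] for n in nums if 7 < records]
    records = records + (16 - num)
    num = num * (records >= u)
    if records != records:
        record(num)
    return nums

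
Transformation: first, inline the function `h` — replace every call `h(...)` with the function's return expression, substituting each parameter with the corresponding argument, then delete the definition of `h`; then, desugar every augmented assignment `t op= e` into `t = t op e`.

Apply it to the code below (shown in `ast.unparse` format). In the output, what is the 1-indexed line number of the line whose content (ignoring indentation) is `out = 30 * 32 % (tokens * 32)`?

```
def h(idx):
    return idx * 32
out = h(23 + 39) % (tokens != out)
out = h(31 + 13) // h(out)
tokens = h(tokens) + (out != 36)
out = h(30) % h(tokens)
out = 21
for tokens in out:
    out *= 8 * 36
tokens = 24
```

Transformed code:
out = (23 + 39) * 32 % (tokens != out)
out = (31 + 13) * 32 // (out * 32)
tokens = tokens * 32 + (out != 36)
out = 30 * 32 % (tokens * 32)
out = 21
for tokens in out:
    out = out * (8 * 36)
tokens = 24

4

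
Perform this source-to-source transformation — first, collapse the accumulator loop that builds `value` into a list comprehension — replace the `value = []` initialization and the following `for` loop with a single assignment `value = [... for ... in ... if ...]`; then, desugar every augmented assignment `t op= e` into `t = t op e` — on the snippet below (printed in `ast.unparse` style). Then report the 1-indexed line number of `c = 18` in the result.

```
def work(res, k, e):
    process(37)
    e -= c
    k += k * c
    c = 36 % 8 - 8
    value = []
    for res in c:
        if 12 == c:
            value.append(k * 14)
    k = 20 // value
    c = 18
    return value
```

Transformed code:
def work(res, k, e):
    process(37)
    e = e - c
    k = k + k * c
    c = 36 % 8 - 8
    value = [k * 14 for res in c if 12 == c]
    k = 20 // value
    c = 18
    return value

8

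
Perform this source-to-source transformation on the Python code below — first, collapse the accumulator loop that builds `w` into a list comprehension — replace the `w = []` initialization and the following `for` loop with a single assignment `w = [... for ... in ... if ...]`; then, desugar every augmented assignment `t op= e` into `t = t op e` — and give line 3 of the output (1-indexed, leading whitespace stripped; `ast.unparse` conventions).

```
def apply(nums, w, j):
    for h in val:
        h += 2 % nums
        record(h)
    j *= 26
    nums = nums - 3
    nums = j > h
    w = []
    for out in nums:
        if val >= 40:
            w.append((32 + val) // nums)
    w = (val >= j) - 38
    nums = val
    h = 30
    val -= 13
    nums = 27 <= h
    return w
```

h = h + 2 % nums

Transformed code:
def apply(nums, w, j):
    for h in val:
        h = h + 2 % nums
        record(h)
    j = j * 26
    nums = nums - 3
    nums = j > h
    w = [(32 + val) // nums for out in nums if val >= 40]
    w = (val >= j) - 38
    nums = val
    h = 30
    val = val - 13
    nums = 27 <= h
    return w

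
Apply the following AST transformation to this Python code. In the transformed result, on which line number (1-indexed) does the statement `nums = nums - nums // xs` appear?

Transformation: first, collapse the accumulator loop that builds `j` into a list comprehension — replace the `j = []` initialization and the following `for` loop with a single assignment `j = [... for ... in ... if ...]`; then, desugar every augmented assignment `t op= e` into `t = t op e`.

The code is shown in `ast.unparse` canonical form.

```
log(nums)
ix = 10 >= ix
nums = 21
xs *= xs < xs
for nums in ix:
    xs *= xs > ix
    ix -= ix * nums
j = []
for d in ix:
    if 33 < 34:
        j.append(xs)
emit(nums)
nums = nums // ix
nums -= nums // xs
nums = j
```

11

Transformed code:
log(nums)
ix = 10 >= ix
nums = 21
xs = xs * (xs < xs)
for nums in ix:
    xs = xs * (xs > ix)
    ix = ix - ix * nums
j = [xs for d in ix if 33 < 34]
emit(nums)
nums = nums // ix
nums = nums - nums // xs
nums = j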